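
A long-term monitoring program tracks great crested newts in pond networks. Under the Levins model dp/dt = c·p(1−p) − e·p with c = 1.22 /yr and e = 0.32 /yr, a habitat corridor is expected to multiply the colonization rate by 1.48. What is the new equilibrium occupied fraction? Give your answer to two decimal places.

Before: p* = 1 − 0.32/1.22 = 0.7377.
After the change, c = 1.8056, e = 0.32, so p* = 1 − 0.32/1.8056 = 0.8228.

0.82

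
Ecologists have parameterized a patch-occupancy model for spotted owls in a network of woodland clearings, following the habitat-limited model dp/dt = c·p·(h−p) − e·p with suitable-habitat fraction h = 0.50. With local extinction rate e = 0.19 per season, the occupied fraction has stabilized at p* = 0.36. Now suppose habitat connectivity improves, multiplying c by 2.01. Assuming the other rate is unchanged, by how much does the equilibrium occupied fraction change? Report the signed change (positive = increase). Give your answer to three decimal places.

0.070

Balance c(h−p*) = e gives c = e/(0.5 − 0.36000) = 0.19/0.14000 = 1.35714.
New p* = 0.5 − e/c = 0.5 − 0.19000/2.72785 = 0.43035.
Δp* = 0.43035 − 0.36000 = +0.07035.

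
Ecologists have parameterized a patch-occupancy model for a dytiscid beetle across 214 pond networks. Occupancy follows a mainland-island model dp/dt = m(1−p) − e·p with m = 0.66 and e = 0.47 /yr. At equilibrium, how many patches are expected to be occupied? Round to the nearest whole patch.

p* = m/(m+e) = 0.66/1.1300 = 0.5841.
Expected occupied patches = N × p* = 214 × 0.5841 = 124.99 ≈ 125.

125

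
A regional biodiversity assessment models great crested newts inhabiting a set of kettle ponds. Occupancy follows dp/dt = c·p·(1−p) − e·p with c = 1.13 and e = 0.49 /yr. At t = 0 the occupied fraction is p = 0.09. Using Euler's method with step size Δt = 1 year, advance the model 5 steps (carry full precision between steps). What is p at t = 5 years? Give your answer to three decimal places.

Update rule: p ← p + [c·p·(1−p) − e·p]·Δt with Δt = 1.
p: 0.09000 → 0.13845  (Δp = +0.04845)
p: 0.13845 → 0.20539  (Δp = +0.06695)
p: 0.20539 → 0.28917  (Δp = +0.08378)
p: 0.28917 → 0.37975  (Δp = +0.09058)
p: 0.37975 → 0.45984  (Δp = +0.08008)

0.460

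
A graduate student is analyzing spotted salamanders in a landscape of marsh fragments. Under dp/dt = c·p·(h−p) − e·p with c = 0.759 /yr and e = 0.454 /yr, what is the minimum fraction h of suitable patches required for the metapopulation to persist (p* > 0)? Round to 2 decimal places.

p* = h − e/c is positive only when h > e/c.
h_min = e/c = 0.454/0.759 = 0.5982.

0.60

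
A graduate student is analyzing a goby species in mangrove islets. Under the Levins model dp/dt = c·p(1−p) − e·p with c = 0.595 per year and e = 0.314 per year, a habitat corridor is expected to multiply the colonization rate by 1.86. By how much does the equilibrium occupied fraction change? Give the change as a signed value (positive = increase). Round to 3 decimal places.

0.244

Before: p* = 1 − 0.314/0.595 = 0.4723.
After the change, c = 1.1067, e = 0.314, so p* = 1 − 0.314/1.1067 = 0.7163.
Δp* = 0.7163 − 0.4723 = +0.2440.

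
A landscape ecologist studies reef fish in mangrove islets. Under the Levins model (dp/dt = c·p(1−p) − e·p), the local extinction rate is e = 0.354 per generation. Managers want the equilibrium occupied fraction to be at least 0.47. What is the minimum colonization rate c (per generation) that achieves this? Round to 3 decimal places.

0.668

p* = 1 − e/c ≥ 0.47 requires e/c ≤ 0.5300, i.e. c ≥ e/0.5300.
c_min = 0.354/0.5300 = 0.6679.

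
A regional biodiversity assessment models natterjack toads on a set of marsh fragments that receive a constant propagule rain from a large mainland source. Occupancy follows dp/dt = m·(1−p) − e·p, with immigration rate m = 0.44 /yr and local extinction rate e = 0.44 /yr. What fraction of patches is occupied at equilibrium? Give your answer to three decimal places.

At equilibrium the propagule rain into empty patches balances local extinction: m(1−p*) = e·p*.
p* = m/(m+e) = 0.44/(0.44+0.44) = 0.44/0.8800 = 0.5000.

0.500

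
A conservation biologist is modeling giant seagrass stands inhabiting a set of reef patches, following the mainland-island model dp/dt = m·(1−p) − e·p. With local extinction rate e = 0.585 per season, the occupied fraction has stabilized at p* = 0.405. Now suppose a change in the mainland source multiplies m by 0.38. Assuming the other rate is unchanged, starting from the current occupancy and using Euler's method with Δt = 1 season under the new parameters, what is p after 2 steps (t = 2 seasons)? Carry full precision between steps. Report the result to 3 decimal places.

0.219

Balance m(1−p*) = e·p* gives m = e·p*/(1−p*) = 0.585×0.40500/0.59500 = 0.39819.
Starting from p₀ = 0.40500; update p ← p + (dp/dt)·Δt with the new parameters.
step 1: Δp = -0.14689, p = 0.25811
step 2: Δp = -0.03873, p = 0.21937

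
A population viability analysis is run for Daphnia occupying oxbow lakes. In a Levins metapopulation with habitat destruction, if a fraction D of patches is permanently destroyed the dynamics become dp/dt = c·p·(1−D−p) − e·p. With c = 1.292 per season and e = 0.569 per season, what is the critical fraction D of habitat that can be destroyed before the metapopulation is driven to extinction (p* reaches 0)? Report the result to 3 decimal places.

0.560

The nontrivial equilibrium is p* = (1−D) − e/c; extinction occurs when this hits zero.
So D_crit = 1 − e/c = 1 − 0.569/1.292 = 1 − 0.4404 = 0.5596.
This equals the undisturbed p*, a classic result of Lande's extension.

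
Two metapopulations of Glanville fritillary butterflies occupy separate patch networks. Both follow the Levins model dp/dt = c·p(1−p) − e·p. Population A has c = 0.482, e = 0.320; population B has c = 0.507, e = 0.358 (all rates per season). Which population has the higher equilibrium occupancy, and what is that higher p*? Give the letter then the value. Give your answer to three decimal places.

A: p*_A = 1 − 0.320/0.482 = 0.3361.
B: p*_B = 1 − 0.358/0.507 = 0.2939.
A is higher at 0.3361.

A, 0.336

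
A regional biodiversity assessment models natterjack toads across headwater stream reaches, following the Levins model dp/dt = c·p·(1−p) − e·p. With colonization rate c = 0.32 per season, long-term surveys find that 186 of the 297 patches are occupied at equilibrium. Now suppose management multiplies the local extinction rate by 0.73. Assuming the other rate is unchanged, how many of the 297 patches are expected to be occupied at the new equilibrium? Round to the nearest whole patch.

Observed p* = 186/297 = 0.62626.
Balance c(1−p*) = e gives e = 0.32×(1 − 0.62626) = 0.11960.
New p* = 1 − e/c = 1 − 0.08731/0.32000 = 0.72716.
Expected occupied = 297 × 0.72716 = 215.97 ≈ 216.

216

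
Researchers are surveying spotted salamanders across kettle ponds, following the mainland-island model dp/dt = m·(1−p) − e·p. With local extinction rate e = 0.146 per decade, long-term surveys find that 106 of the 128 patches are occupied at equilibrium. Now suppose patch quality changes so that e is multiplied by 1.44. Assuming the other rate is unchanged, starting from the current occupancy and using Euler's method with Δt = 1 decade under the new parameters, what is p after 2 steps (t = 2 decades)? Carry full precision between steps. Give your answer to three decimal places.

0.770

Observed p* = 106/128 = 0.82812.
Balance m(1−p*) = e·p* gives m = e·p*/(1−p*) = 0.146×0.82812/0.17188 = 0.70345.
Starting from p₀ = 0.82812; update p ← p + (dp/dt)·Δt with the new parameters.
t = 1: p = 0.82812 + (-0.05320) = 0.77493
t = 2: p = 0.77493 + (-0.00459) = 0.77033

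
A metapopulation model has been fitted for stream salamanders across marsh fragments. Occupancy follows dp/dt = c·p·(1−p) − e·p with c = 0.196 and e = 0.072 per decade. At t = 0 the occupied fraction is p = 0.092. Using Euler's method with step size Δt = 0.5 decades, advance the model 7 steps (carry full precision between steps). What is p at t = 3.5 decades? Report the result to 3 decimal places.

Update rule: p ← p + [c·p·(1−p) − e·p]·Δt with Δt = 0.5.
t = 0.5: p = 0.09200 + (+0.00487) = 0.09687
t = 1: p = 0.09687 + (+0.00509) = 0.10196
t = 1.5: p = 0.10196 + (+0.00530) = 0.10726
t = 2: p = 0.10726 + (+0.00552) = 0.11279
t = 2.5: p = 0.11279 + (+0.00575) = 0.11853
t = 3: p = 0.11853 + (+0.00597) = 0.12450
t = 3.5: p = 0.12450 + (+0.00620) = 0.13071

0.131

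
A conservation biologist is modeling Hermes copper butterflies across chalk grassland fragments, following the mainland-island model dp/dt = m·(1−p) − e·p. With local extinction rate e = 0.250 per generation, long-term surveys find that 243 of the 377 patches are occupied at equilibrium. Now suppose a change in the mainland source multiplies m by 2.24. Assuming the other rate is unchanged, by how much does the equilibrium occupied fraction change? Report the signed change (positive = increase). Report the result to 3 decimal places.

Observed p* = 243/377 = 0.64456.
Balance m(1−p*) = e·p* gives m = e·p*/(1−p*) = 0.250×0.64456/0.35544 = 0.45335.
New p* = m/(m+e) = 1.01550/(1.01550+0.25000) = 0.80245.
Δp* = 0.80245 − 0.64456 = +0.15789.

0.158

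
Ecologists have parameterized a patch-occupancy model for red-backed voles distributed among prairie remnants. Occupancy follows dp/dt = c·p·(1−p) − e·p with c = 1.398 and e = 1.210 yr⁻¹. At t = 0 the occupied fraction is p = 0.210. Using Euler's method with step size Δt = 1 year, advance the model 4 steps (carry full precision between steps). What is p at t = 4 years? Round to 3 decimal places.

Update rule: p ← p + [c·p·(1−p) − e·p]·Δt with Δt = 1.
p: 0.21000 → 0.18783  (Δp = -0.02217)
p: 0.18783 → 0.17382  (Δp = -0.01401)
p: 0.17382 → 0.16426  (Δp = -0.00956)
p: 0.16426 → 0.15742  (Δp = -0.00684)

0.157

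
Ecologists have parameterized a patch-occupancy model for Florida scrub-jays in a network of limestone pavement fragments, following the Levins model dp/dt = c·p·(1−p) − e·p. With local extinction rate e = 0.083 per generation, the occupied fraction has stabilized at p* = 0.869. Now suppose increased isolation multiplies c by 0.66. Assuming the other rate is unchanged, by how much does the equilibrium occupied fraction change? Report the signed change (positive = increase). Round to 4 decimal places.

-0.0675

Balance c(1−p*) = e gives c = e/(1 − 0.86900) = 0.083/0.13100 = 0.63359.
New p* = 1 − e/c = 1 − 0.08300/0.41817 = 0.80152.
Δp* = 0.80152 − 0.86900 = -0.06748.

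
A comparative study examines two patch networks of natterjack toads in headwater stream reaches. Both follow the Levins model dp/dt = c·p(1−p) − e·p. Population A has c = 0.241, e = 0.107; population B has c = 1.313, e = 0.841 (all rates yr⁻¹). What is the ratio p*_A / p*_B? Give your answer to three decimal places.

A: p*_A = 1 − 0.107/0.241 = 0.5560.
B: p*_B = 1 − 0.841/1.313 = 0.3595.
p*_A / p*_B = 0.5560/0.3595 = 1.5467.

1.547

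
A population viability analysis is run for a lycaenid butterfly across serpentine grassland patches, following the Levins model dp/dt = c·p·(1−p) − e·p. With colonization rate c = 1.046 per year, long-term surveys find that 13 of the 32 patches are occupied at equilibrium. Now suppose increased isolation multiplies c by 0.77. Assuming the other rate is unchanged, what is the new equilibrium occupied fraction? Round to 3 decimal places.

Observed p* = 13/32 = 0.40625.
Balance c(1−p*) = e gives e = 1.046×(1 − 0.40625) = 0.62106.
New p* = 1 − e/c = 1 − 0.62106/0.80542 = 0.22890.

0.229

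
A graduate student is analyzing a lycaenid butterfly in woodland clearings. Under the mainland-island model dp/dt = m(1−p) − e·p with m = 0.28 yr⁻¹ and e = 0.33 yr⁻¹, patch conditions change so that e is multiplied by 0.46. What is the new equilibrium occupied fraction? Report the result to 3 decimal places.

0.648

Before: p* = 0.28/(0.28+0.33) = 0.4590.
After: m = 0.28, e = 0.1518; p* = 0.28/0.4318 = 0.6484.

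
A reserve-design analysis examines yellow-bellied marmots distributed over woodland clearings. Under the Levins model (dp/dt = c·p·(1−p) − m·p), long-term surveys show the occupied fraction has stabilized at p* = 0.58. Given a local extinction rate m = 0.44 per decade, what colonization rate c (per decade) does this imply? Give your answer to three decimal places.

1.048

At equilibrium c(1−p*) = m, so c = m/(1−p*).
c = 0.44/(1 − 0.58) = 0.44/0.4200 = 1.0476.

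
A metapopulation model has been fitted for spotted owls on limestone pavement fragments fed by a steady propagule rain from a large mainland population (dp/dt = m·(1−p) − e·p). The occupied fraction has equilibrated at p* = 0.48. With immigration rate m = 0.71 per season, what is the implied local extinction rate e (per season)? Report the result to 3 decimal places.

0.769

At equilibrium m(1−p*) = e·p*, so e = m(1−p*)/p*.
e = 0.71 × 0.5200 / 0.48 = 0.7692.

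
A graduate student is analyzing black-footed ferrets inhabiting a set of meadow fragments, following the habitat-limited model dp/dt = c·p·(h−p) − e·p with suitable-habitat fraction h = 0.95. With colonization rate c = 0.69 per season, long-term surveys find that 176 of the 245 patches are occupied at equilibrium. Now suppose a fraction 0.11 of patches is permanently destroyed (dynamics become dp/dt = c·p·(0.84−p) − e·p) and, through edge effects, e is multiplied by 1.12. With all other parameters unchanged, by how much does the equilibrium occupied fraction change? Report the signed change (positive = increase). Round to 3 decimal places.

-0.138

Observed p* = 176/245 = 0.71837.
Balance c(h−p*) = e gives e = 0.69×(0.95 − 0.71837) = 0.15982.
New p* = 0.84 − e/c = 0.84 − 0.17900/0.69000 = 0.58058.
Δp* = 0.58058 − 0.71837 = -0.13779.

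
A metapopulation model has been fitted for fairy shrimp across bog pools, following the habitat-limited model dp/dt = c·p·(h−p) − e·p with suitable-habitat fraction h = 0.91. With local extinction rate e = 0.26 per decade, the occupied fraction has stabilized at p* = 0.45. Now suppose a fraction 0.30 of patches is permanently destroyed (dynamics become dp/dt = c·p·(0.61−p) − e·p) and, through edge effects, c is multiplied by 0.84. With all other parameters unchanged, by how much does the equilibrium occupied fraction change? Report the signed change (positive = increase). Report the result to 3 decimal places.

-0.388

Balance c(h−p*) = e gives c = e/(0.91 − 0.45000) = 0.26/0.46000 = 0.56522.
New p* = 0.61 − e/c = 0.61 − 0.26000/0.47478 = 0.06238.
Δp* = 0.06238 − 0.45000 = -0.38762.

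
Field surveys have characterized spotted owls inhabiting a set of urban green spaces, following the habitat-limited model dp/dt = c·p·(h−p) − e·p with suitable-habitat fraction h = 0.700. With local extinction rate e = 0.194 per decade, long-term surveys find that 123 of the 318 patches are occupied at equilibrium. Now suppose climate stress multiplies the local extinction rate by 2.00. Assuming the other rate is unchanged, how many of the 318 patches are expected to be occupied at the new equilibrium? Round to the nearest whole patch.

Observed p* = 123/318 = 0.38679.
Balance c(h−p*) = e gives c = e/(0.7 − 0.38679) = 0.194/0.31321 = 0.61939.
New p* = 0.7 − e/c = 0.7 − 0.38800/0.61939 = 0.07358.
Expected occupied = 318 × 0.07358 = 23.40 ≈ 23.

23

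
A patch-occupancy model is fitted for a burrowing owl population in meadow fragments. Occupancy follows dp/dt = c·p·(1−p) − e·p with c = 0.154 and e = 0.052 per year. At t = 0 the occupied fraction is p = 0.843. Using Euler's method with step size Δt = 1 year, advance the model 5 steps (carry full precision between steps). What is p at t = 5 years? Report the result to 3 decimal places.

0.756

Update rule: p ← p + [c·p·(1−p) − e·p]·Δt with Δt = 1.
  1  |  dp/dt·Δt = -0.023454  |  p_1 = 0.819546
  2  |  dp/dt·Δt = -0.019841  |  p_2 = 0.799705
  3  |  dp/dt·Δt = -0.016917  |  p_3 = 0.782787
  4  |  dp/dt·Δt = -0.014520  |  p_4 = 0.768267
  5  |  dp/dt·Δt = -0.012533  |  p_5 = 0.755734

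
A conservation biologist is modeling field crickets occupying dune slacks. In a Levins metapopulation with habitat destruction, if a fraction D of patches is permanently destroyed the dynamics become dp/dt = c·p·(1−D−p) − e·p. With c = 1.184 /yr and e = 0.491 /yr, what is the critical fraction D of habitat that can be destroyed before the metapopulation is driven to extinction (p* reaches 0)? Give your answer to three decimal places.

The nontrivial equilibrium is p* = (1−D) − e/c; extinction occurs when this hits zero.
So D_crit = 1 − e/c = 1 − 0.491/1.184 = 1 − 0.4147 = 0.5853.
This equals the undisturbed p*, a classic result of Lande's extension.

0.585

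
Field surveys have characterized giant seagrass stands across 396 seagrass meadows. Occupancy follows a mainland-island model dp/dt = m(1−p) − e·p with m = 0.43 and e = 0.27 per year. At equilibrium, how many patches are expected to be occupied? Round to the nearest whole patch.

p* = m/(m+e) = 0.43/0.7000 = 0.6143.
Expected occupied patches = N × p* = 396 × 0.6143 = 243.26 ≈ 243.

243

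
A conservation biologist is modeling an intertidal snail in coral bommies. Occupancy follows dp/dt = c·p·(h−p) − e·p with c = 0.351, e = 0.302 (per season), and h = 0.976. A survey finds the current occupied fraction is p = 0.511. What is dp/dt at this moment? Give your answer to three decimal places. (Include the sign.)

-0.071

Colonization term: c·p·(h−p) = 0.351×0.511×0.4650 = 0.08340.
Extinction term: e·p = 0.15432.
dp/dt = 0.08340 − 0.15432 = -0.07092.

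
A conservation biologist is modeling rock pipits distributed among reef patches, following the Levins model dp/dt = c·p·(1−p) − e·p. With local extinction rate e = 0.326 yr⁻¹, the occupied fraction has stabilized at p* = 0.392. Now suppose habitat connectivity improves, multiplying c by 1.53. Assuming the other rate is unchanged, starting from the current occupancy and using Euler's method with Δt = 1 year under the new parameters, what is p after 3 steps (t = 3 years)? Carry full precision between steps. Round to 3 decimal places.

0.551

Balance c(1−p*) = e gives c = e/(1 − 0.39200) = 0.326/0.60800 = 0.53618.
Starting from p₀ = 0.39200; update p ← p + (dp/dt)·Δt with the new parameters.
step 1: Δp = +0.06773, p = 0.45973
step 2: Δp = +0.05389, p = 0.51362
step 3: Δp = +0.03750, p = 0.55112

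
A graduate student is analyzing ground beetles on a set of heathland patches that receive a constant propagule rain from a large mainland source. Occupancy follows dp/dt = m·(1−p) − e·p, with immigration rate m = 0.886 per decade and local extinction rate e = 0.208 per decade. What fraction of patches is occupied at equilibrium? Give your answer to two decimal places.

Setting dp/dt = 0: m − m·p* = e·p*, so m = (m+e)·p*.
p* = m/(m+e) = 0.886/(0.886+0.208) = 0.886/1.0940 = 0.8099.

0.81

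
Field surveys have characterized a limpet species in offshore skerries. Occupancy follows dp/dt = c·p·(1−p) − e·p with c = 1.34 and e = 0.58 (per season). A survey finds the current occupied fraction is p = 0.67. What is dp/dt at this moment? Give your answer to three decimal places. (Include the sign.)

Colonization term: c·p·(1−p) = 1.34×0.67×0.3300 = 0.29627.
Extinction term: e·p = 0.38860.
dp/dt = 0.29627 − 0.38860 = -0.09233.

-0.092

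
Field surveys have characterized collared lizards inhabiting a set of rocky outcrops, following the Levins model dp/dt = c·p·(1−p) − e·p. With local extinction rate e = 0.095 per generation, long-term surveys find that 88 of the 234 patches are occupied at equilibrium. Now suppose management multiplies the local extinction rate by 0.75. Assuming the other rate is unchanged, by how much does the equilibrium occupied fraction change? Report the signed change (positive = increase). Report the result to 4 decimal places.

0.1560

Observed p* = 88/234 = 0.37607.
Balance c(1−p*) = e gives c = e/(1 − 0.37607) = 0.095/0.62393 = 0.15226.
New p* = 1 − e/c = 1 − 0.07125/0.15226 = 0.53205.
Δp* = 0.53205 − 0.37607 = +0.15598.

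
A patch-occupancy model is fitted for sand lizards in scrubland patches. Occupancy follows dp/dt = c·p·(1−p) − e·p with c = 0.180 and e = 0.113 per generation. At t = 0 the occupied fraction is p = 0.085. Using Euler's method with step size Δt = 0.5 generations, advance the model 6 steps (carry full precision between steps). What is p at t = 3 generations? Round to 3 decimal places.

Update rule: p ← p + [c·p·(1−p) − e·p]·Δt with Δt = 0.5.
t = 0.5: p = 0.08500 + (+0.00220) = 0.08720
t = 1: p = 0.08720 + (+0.00224) = 0.08943
t = 1.5: p = 0.08943 + (+0.00228) = 0.09171
t = 2: p = 0.09171 + (+0.00232) = 0.09403
t = 2.5: p = 0.09403 + (+0.00235) = 0.09638
t = 3: p = 0.09638 + (+0.00239) = 0.09877

0.099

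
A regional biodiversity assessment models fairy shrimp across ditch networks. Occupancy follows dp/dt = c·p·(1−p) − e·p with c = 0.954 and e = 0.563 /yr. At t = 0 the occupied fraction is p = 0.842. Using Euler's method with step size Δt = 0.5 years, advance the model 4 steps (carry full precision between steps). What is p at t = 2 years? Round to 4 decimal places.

0.5043

Update rule: p ← p + [c·p·(1−p) − e·p]·Δt with Δt = 0.5.
step 1: Δp = -0.17356, p = 0.66844
step 2: Δp = -0.08245, p = 0.58599
step 3: Δp = -0.04923, p = 0.53676
step 4: Δp = -0.03249, p = 0.50426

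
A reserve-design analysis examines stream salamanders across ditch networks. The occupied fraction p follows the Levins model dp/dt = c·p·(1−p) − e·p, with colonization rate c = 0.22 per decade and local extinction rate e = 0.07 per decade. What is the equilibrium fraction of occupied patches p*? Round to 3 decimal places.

0.682

Setting dp/dt = 0 and dividing through by p* gives c·(1−p*) = e.
So p* = 1 − e/c = 1 − 0.07/0.22 = 1 − 0.3182 = 0.6818.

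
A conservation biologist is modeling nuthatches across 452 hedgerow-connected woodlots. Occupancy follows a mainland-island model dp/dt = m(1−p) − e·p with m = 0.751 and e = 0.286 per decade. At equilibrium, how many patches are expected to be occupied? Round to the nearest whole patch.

327

p* = m/(m+e) = 0.751/1.0370 = 0.7242.
Expected occupied patches = N × p* = 452 × 0.7242 = 327.34 ≈ 327.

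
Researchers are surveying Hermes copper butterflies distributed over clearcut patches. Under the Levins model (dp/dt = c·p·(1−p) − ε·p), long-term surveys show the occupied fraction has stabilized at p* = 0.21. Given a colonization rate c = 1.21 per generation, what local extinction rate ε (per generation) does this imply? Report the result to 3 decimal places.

0.956

At equilibrium c(1−p*) = ε.
ε = 1.21 × (1 − 0.21) = 1.21 × 0.7900 = 0.9559.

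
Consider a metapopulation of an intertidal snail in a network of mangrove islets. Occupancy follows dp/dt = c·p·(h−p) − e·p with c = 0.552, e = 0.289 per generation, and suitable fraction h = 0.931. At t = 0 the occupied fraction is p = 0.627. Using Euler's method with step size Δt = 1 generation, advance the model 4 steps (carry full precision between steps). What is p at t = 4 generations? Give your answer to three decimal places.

Update rule: p ← p + [c·p·(h−p) − e·p]·Δt with Δt = 1.
p: 0.62700 → 0.55101  (Δp = -0.07599)
p: 0.55101 → 0.50735  (Δp = -0.04367)
p: 0.50735 → 0.47937  (Δp = -0.02798)
p: 0.47937 → 0.46034  (Δp = -0.01903)

0.460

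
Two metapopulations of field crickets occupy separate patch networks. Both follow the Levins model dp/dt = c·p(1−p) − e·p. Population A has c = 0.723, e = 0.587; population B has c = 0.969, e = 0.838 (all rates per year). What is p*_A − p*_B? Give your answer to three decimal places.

0.053

A: p*_A = 1 − 0.587/0.723 = 0.1881.
B: p*_B = 1 − 0.838/0.969 = 0.1352.
p*_A − p*_B = 0.1881 − 0.1352 = 0.0529.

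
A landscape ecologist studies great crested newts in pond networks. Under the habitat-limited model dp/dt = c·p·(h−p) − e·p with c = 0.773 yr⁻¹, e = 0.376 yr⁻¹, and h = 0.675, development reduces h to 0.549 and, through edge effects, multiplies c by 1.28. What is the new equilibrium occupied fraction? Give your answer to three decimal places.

Before: p* = h − e/c = 0.675 − 0.376/0.773 = 0.675 − 0.4864 = 0.1886.
After: c = 0.98944, e = 0.376, h = 0.549; p* = 0.549 − 0.376/0.98944 = 0.1690.

0.169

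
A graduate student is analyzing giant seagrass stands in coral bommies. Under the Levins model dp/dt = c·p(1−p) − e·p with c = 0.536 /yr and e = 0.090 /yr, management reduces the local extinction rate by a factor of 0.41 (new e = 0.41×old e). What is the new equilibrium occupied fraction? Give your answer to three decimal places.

0.931

Before: p* = 1 − 0.090/0.536 = 0.8321.
After the change, c = 0.536, e = 0.0369, so p* = 1 − 0.0369/0.536 = 0.9312.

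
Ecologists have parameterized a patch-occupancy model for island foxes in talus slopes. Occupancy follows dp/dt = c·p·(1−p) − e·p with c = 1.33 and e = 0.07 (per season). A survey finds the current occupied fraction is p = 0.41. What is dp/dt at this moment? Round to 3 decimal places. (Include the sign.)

Colonization term: c·p·(1−p) = 1.33×0.41×0.5900 = 0.32173.
Extinction term: e·p = 0.02870.
dp/dt = 0.32173 − 0.02870 = 0.29303.

0.293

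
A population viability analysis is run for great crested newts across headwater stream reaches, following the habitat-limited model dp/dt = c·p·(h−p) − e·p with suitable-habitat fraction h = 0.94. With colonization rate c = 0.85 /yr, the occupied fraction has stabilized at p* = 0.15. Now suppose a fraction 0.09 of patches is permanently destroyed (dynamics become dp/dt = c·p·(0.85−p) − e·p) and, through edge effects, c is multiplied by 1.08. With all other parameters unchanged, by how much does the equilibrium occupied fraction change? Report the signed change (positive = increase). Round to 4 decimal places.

-0.0315

Balance c(h−p*) = e gives e = 0.85×(0.94 − 0.15000) = 0.67150.
New p* = 0.85 − e/c = 0.85 − 0.67150/0.91800 = 0.11852.
Δp* = 0.11852 − 0.15000 = -0.03148.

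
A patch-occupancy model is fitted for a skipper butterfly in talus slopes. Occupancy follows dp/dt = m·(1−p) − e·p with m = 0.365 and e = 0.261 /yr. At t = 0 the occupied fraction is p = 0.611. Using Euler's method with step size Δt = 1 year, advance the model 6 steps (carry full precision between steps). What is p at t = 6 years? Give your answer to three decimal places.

Update rule: p ← p + [m·(1−p) − e·p]·Δt with Δt = 1.
step 1: Δp = -0.01749, p = 0.59351
step 2: Δp = -0.00654, p = 0.58697
step 3: Δp = -0.00245, p = 0.58453
step 4: Δp = -0.00091, p = 0.58361
step 5: Δp = -0.00034, p = 0.58327
step 6: Δp = -0.00013, p = 0.58314

0.583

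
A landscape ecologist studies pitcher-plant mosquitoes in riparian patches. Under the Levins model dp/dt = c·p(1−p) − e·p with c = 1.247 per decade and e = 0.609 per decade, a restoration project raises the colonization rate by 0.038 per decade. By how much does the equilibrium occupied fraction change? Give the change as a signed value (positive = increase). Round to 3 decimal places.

Before: p* = 1 − 0.609/1.247 = 0.5116.
After the change, c = 1.285, e = 0.609, so p* = 1 − 0.609/1.285 = 0.5261.
Δp* = 0.5261 − 0.5116 = +0.0144.

0.014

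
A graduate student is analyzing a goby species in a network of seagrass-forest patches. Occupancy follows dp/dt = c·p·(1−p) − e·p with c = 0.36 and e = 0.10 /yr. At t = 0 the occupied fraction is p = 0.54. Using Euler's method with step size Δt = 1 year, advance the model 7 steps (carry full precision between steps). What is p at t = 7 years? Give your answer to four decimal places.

0.6914

Update rule: p ← p + [c·p·(1−p) − e·p]·Δt with Δt = 1.
p: 0.54000 → 0.57542  (Δp = +0.03542)
p: 0.57542 → 0.60583  (Δp = +0.03041)
p: 0.60583 → 0.63122  (Δp = +0.02538)
p: 0.63122 → 0.65190  (Δp = +0.02068)
p: 0.65190 → 0.66840  (Δp = +0.01650)
p: 0.66840 → 0.68135  (Δp = +0.01295)
p: 0.68135 → 0.69138  (Δp = +0.01002)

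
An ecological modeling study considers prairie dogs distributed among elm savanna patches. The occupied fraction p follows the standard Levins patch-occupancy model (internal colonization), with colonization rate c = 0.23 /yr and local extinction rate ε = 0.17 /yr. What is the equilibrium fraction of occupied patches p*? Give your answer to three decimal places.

At equilibrium, colonization balances extinction: c·p*·(1−p*) = ε·p*.
So p* = 1 − ε/c = 1 − 0.17/0.23 = 1 − 0.7391 = 0.2609.

0.261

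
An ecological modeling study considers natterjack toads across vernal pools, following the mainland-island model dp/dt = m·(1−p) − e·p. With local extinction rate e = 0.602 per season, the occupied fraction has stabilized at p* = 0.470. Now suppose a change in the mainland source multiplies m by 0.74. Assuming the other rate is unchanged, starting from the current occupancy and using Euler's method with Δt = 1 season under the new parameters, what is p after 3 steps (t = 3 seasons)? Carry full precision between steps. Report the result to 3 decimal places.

Balance m(1−p*) = e·p* gives m = e·p*/(1−p*) = 0.602×0.47000/0.53000 = 0.53385.
Starting from p₀ = 0.47000; update p ← p + (dp/dt)·Δt with the new parameters.
step 1: Δp = -0.07356, p = 0.39644
step 2: Δp = -0.00022, p = 0.39622
step 3: Δp = -0.00000, p = 0.39622

0.396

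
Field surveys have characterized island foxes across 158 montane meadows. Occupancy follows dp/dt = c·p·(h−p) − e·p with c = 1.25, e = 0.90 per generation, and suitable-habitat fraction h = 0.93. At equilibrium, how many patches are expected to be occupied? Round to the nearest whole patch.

33

p* = h − e/c = 0.93 − 0.7200 = 0.2100.
Expected occupied patches = N × p* = 158 × 0.2100 = 33.18 ≈ 33.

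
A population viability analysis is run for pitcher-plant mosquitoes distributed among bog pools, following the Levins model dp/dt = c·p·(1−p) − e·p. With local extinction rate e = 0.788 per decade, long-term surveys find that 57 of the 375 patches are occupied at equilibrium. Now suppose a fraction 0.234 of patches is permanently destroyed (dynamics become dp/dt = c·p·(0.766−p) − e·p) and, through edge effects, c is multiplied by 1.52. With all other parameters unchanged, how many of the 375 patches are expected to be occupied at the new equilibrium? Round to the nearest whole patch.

78

Observed p* = 57/375 = 0.15200.
Balance c(1−p*) = e gives c = e/(1 − 0.15200) = 0.788/0.84800 = 0.92925.
New p* = 0.766 − e/c = 0.766 − 0.78800/1.41246 = 0.20811.
Expected occupied = 375 × 0.20811 = 78.04 ≈ 78.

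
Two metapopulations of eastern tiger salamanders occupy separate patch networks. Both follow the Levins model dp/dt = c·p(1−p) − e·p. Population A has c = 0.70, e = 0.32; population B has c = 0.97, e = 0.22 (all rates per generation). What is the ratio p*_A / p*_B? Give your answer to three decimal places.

A: p*_A = 1 − 0.32/0.70 = 0.5429.
B: p*_B = 1 − 0.22/0.97 = 0.7732.
p*_A / p*_B = 0.5429/0.7732 = 0.7021.

0.702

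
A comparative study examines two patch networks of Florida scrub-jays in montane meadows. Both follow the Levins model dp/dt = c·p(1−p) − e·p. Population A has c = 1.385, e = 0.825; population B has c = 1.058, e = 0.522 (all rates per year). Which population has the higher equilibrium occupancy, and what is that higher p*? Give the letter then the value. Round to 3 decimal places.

B, 0.507

A: p*_A = 1 − 0.825/1.385 = 0.4043.
B: p*_B = 1 − 0.522/1.058 = 0.5066.
B is higher at 0.5066.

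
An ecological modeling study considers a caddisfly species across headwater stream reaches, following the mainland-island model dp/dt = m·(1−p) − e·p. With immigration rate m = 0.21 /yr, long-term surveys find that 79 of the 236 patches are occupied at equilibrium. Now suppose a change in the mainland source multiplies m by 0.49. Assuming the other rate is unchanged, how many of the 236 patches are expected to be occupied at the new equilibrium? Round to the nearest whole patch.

47

Observed p* = 79/236 = 0.33475.
Balance m(1−p*) = e·p* gives e = m(1−p*)/p* = 0.21×0.66525/0.33475 = 0.41733.
New p* = m/(m+e) = 0.10290/(0.10290+0.41733) = 0.19780.
Expected occupied = 236 × 0.19780 = 46.68 ≈ 47.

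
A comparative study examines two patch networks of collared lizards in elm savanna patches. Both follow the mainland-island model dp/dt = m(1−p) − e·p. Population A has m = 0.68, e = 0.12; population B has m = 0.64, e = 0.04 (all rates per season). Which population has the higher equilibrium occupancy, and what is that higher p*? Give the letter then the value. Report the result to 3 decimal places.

B, 0.941

A: p*_A = m/(m+e) = 0.68/0.8000 = 0.8500.
B: p*_B = 0.64/0.6800 = 0.9412.
B is higher at 0.9412.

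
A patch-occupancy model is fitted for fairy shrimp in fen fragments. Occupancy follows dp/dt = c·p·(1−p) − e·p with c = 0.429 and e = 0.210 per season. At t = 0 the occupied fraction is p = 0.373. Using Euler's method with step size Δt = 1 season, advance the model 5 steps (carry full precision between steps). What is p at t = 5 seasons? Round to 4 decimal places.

Update rule: p ← p + [c·p·(1−p) − e·p]·Δt with Δt = 1.
  1  |  dp/dt·Δt = +0.022001  |  p_1 = 0.395001
  2  |  dp/dt·Δt = +0.019570  |  p_2 = 0.414571
  3  |  dp/dt·Δt = +0.017059  |  p_3 = 0.431630
  4  |  dp/dt·Δt = +0.014602  |  p_4 = 0.446232
  5  |  dp/dt·Δt = +0.012301  |  p_5 = 0.458533

0.4585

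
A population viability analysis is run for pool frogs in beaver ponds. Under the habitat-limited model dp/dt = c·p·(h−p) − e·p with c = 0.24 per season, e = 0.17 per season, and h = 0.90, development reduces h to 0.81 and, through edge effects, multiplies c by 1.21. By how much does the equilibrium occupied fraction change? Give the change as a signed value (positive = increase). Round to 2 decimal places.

Before: p* = h − e/c = 0.90 − 0.17/0.24 = 0.90 − 0.7083 = 0.1917.
After: c = 0.2904, e = 0.17, h = 0.81; p* = 0.81 − 0.17/0.2904 = 0.2246.
Δp* = 0.2246 − 0.1917 = +0.0329.

0.03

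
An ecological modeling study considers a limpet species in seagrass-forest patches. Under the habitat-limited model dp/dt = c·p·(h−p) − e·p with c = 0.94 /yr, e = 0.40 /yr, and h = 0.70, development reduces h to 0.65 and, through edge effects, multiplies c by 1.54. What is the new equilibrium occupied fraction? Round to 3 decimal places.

0.374

Before: p* = h − e/c = 0.70 − 0.40/0.94 = 0.70 − 0.4255 = 0.2745.
After: c = 1.4476, e = 0.4, h = 0.65; p* = 0.65 − 0.4/1.4476 = 0.3737.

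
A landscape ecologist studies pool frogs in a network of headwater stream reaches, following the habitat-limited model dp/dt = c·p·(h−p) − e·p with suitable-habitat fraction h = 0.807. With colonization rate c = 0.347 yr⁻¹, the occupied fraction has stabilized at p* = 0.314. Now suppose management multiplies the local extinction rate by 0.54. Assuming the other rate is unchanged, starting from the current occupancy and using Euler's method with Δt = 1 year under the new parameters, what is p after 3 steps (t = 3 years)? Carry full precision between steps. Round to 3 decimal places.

Balance c(h−p*) = e gives e = 0.347×(0.807 − 0.31400) = 0.17107.
Starting from p₀ = 0.31400; update p ← p + (dp/dt)·Δt with the new parameters.
p: 0.31400 → 0.33871  (Δp = +0.02471)
p: 0.33871 → 0.36246  (Δp = +0.02375)
p: 0.36246 → 0.38489  (Δp = +0.02243)

0.385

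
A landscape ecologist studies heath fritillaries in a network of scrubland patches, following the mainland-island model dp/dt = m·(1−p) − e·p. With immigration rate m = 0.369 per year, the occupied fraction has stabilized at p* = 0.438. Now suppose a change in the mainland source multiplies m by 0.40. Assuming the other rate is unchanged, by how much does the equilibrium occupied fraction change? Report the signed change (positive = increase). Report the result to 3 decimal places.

Balance m(1−p*) = e·p* gives e = m(1−p*)/p* = 0.369×0.56200/0.43800 = 0.47347.
New p* = m/(m+e) = 0.14760/(0.14760+0.47347) = 0.23765.
Δp* = 0.23765 − 0.43800 = -0.20035.

-0.200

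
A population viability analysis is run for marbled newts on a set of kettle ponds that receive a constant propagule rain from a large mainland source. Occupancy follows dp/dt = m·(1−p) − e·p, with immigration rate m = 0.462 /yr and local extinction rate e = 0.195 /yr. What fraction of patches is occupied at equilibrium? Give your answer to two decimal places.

At equilibrium the propagule rain into empty patches balances local extinction: m(1−p*) = e·p*.
p* = m/(m+e) = 0.462/(0.462+0.195) = 0.462/0.6570 = 0.7032.

0.70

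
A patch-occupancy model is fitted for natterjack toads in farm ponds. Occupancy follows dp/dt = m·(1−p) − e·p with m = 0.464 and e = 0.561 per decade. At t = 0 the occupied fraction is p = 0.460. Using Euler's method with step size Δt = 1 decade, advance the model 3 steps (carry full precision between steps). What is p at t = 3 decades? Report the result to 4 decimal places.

0.4527

Update rule: p ← p + [m·(1−p) − e·p]·Δt with Δt = 1.
t = 1: p = 0.46000 + (-0.00750) = 0.45250
t = 2: p = 0.45250 + (+0.00019) = 0.45269
t = 3: p = 0.45269 + (-0.00000) = 0.45268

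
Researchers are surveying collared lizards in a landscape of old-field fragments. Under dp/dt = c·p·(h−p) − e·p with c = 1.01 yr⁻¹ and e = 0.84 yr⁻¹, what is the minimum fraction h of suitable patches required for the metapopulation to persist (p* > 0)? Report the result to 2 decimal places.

p* = h − e/c is positive only when h > e/c.
h_min = e/c = 0.84/1.01 = 0.8317.

0.83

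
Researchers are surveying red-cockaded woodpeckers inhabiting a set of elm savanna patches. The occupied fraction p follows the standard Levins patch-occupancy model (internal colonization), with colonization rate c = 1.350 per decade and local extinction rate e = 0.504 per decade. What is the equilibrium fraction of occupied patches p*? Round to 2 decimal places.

0.63

Setting dp/dt = 0 and dividing through by p* gives c·(1−p*) = e.
So p* = 1 − e/c = 1 − 0.504/1.350 = 1 − 0.3733 = 0.6267.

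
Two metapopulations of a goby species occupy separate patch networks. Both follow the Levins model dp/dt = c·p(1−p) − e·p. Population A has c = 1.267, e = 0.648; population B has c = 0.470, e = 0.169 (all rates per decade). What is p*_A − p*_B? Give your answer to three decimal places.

-0.152

A: p*_A = 1 − 0.648/1.267 = 0.4886.
B: p*_B = 1 − 0.169/0.470 = 0.6404.
p*_A − p*_B = 0.4886 − 0.6404 = -0.1519.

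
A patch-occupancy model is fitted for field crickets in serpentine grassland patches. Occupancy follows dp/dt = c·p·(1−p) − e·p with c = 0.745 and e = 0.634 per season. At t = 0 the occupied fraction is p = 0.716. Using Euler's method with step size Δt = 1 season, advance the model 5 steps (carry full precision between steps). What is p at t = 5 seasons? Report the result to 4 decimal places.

Update rule: p ← p + [c·p·(1−p) − e·p]·Δt with Δt = 1.
step 1: Δp = -0.30245, p = 0.41355
step 2: Δp = -0.08151, p = 0.33204
step 3: Δp = -0.04528, p = 0.28676
step 4: Δp = -0.02943, p = 0.25733
step 5: Δp = -0.02077, p = 0.23656

0.2366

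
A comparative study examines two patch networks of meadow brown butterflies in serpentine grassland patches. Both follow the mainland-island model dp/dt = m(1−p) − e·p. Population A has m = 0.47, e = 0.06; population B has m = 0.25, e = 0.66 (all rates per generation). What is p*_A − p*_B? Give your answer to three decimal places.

A: p*_A = m/(m+e) = 0.47/0.5300 = 0.8868.
B: p*_B = 0.25/0.9100 = 0.2747.
p*_A − p*_B = 0.8868 − 0.2747 = 0.6121.

0.612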